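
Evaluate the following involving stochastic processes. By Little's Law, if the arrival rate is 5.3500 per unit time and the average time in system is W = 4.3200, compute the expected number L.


Little's Law: L = lambda * W
= 5.3500 * 4.3200
= 23.1120

23.1120


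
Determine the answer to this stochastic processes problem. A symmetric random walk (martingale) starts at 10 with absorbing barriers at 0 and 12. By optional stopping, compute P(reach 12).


By optional stopping theorem: E(M at tau) = M(0) = 10
P(hit 12)*12 + P(hit 0)*0 = 10
P(hit 12) = (10 - 0)/(12 - 0) = 5/6 = 0.8333

0.8333


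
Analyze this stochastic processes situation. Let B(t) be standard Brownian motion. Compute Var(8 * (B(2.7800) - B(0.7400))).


Var(alpha*(B(t)-B(s))) = alpha^2 * (t-s)
= 8^2 * (2.7800 - 0.7400)
= 64 * 2.0400
= 130.5600

130.5600


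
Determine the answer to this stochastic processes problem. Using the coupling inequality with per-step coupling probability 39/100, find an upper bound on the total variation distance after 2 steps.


TV distance bound <= (1-delta)^n
= (1 - 0.3900)^2
= 0.6100^2
= 0.3721

0.3721


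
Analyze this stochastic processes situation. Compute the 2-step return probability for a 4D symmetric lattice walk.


P(return in 2 steps) = P(reverse first step) = 1/(2d)
= 1/8
= 0.1250

0.1250


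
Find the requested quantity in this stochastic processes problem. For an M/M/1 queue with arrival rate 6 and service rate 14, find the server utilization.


rho = lambda/mu
= 6/14
= 0.4286

0.4286


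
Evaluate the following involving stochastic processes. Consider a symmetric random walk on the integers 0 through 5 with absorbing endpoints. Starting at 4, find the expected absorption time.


For symmetric RW on 0,...,N with absorbing barriers, E(i) = i*(N-i)
E(4) = 4 * 1 = 4

4


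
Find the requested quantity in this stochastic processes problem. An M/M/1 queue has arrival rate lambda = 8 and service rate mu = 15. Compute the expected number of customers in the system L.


rho = 8/15 = 0.5333
L = rho/(1-rho)
= 0.5333/0.4667
= 1.1429

1.1429


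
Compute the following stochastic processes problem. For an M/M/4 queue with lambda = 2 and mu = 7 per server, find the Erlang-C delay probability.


a = lambda/mu = 0.2857
rho = a/c = 0.0714
Erlang-C formula applied:
C(c,a) = 2.2471e-04

2.2471e-04


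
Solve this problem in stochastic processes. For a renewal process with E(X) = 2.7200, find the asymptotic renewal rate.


Long-run renewal rate = 1/E(X)
= 1/2.7200
= 0.3676

0.3676


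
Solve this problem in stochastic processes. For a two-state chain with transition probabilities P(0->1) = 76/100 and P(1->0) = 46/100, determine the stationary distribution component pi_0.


Stationary distribution: pi_0 = p10/(p01+p10), pi_1 = p01/(p01+p10)
p01 = 0.7600, p10 = 0.4600
pi_0 = 0.3770

0.3770


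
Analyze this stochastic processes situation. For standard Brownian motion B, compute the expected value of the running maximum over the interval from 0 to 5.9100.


E(max B(s)) = sqrt(2t/pi)
= sqrt(2*5.9100/pi)
= sqrt(3.7624)
= 1.9397

1.9397


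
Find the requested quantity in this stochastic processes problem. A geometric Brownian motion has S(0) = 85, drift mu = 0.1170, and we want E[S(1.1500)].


E[S(t)] = S(0) * exp(mu * t)
= 85 * exp(0.1170 * 1.1500)
= 85 * 1.1440
= 97.2419

97.2419


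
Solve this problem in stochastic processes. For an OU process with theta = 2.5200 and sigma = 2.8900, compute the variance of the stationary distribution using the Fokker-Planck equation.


Stationary variance = sigma^2 / (2*theta)
= 2.8900^2 / (2*2.5200)
= 8.3521 / 5.0400
= 1.6572

1.6572


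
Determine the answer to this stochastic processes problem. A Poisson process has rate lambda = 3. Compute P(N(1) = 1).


P(N(t)=k) = (lambda*t)^k * exp(-lambda*t) / k!
lambda*t = 3
= 3^1 * exp(-3) / 1!
= 3 * 0.0498 / 1
= 0.1494

0.1494


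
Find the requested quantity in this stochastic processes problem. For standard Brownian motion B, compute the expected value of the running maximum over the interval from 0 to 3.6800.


E(max B(s)) = sqrt(2t/pi)
= sqrt(2*3.6800/pi)
= sqrt(2.3428)
= 1.5306

1.5306


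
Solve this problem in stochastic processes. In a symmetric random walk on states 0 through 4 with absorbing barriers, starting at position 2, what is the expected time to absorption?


For symmetric RW on 0,...,N with absorbing barriers, E(i) = i*(N-i)
E(2) = 2 * 2 = 4

4


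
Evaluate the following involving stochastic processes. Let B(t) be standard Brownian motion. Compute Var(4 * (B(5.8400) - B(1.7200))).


Var(alpha*(B(t)-B(s))) = alpha^2 * (t-s)
= 4^2 * (5.8400 - 1.7200)
= 16 * 4.1200
= 65.9200

65.9200


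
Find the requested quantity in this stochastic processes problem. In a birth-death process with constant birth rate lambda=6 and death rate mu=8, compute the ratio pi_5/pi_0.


For birth-death process, pi_n/pi_0 = (lambda/mu)^n
= (6/8)^5
= 0.2373

0.2373


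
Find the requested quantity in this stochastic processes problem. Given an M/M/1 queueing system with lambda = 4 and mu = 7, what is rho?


rho = lambda/mu
= 4/7
= 0.5714

0.5714


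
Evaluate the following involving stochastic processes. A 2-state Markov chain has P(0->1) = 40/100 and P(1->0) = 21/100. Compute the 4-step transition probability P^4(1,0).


Computing P^4 by matrix multiplication.
P = [[0.6000, 0.4000], [0.2100, 0.7900]]
After raising P to the power 4:
P^4(1,0) = 0.3363

0.3363


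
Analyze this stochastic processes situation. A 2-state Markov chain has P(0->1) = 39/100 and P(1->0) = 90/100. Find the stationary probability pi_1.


Stationary distribution: pi_0 = p10/(p01+p10), pi_1 = p01/(p01+p10)
p01 = 0.3900, p10 = 0.9000
pi_1 = 0.3023

0.3023


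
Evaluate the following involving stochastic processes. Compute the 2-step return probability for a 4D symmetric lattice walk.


P(return in 2 steps) = P(reverse first step) = 1/(2d)
= 1/8
= 0.1250

0.1250


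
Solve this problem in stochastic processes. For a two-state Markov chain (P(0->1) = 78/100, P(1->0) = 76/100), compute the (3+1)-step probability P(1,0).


P^4 = P^3 * P^1
Computing via matrix multiplication of the transition matrix.
Entry (1,0) of P^4 = 0.4515

0.4515


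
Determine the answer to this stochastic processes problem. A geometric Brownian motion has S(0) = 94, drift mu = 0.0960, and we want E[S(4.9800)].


E[S(t)] = S(0) * exp(mu * t)
= 94 * exp(0.0960 * 4.9800)
= 94 * 1.6130
= 151.6196

151.6196


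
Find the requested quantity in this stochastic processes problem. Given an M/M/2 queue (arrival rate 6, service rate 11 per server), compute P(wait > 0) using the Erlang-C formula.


a = lambda/mu = 0.5455
rho = a/c = 0.2727
Erlang-C formula applied:
C(c,a) = 0.1169

0.1169


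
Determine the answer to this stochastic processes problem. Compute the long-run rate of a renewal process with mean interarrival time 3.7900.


Long-run renewal rate = 1/E(X)
= 1/3.7900
= 0.2639

0.2639


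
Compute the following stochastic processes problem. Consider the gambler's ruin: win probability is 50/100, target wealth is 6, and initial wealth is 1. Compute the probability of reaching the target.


p = 1/2: P(win) = i/N = 1/6
= 0.1667

0.1667


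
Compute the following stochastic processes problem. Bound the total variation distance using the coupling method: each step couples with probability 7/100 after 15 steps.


TV distance bound <= (1-delta)^n
= (1 - 0.0700)^15
= 0.9300^15
= 0.3367

0.3367


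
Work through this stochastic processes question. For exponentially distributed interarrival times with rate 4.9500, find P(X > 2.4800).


P(X > t) = exp(-lambda * t)
= exp(-4.9500 * 2.4800)
= exp(-12.2760) = 4.6623e-06

4.6623e-06


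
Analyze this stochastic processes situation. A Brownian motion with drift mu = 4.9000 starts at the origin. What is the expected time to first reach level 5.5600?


Expected first passage time = a/mu
= 5.5600/4.9000
= 1.1347

1.1347


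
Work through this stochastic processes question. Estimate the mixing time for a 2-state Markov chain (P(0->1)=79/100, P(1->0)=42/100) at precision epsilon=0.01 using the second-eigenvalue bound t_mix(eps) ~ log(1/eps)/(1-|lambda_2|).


lambda_2 = |1 - p01 - p10| = |1 - 0.7900 - 0.4200| = 0.2100
t_mix ~ log(1/eps)/(1 - |lambda_2|)
= log(100)/(1 - 0.2100) = 4.6052/0.7900
= 5.8293

5.8293


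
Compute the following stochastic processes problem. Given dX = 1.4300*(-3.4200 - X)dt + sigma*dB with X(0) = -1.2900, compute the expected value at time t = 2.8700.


E[X(t)] = mu + (X(0) - mu)*exp(-theta*t)
= -3.4200 + (-1.2900 - -3.4200)*exp(-1.4300*2.8700)
= -3.4200 + 2.1300 * 0.0165
= -3.3848

-3.3848


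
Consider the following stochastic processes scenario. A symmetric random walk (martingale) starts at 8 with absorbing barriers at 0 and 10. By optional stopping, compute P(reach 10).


By optional stopping theorem: E(M at tau) = M(0) = 8
P(hit 10)*10 + P(hit 0)*0 = 8
P(hit 10) = (8 - 0)/(10 - 0) = 4/5 = 0.8000

0.8000


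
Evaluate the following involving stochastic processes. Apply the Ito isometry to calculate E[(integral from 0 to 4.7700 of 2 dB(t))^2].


By Ito isometry: E[(int f dB)^2] = int f^2 dt
= 2^2 * 4.7700
= 4 * 4.7700 = 19.0800

19.0800


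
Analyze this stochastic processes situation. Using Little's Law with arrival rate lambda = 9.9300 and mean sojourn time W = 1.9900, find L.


Little's Law: L = lambda * W
= 9.9300 * 1.9900
= 19.7607

19.7607


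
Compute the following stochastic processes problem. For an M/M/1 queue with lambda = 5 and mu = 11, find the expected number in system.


rho = 5/11 = 0.4545
L = rho/(1-rho)
= 0.4545/0.5455
= 0.8333

0.8333


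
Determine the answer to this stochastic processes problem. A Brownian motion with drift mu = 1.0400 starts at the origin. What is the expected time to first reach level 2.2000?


Expected first passage time = a/mu
= 2.2000/1.0400
= 2.1154

2.1154


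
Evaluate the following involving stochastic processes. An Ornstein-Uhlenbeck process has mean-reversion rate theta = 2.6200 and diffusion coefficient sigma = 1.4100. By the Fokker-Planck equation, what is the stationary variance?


Stationary variance = sigma^2 / (2*theta)
= 1.4100^2 / (2*2.6200)
= 1.9881 / 5.2400
= 0.3794

0.3794


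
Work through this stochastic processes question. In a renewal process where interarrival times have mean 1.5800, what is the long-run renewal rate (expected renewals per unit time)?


Long-run renewal rate = 1/E(X)
= 1/1.5800
= 0.6329

0.6329


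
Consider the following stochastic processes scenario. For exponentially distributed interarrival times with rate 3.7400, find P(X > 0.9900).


P(X > t) = exp(-lambda * t)
= exp(-3.7400 * 0.9900)
= exp(-3.7026) = 0.0247

0.0247


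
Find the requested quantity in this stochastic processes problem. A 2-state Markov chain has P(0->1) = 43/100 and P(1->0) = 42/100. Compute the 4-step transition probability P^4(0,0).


Computing P^4 by matrix multiplication.
P = [[0.5700, 0.4300], [0.4200, 0.5800]]
After raising P to the power 4:
P^4(0,0) = 0.4944

0.4944


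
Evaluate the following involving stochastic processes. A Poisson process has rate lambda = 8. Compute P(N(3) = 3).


P(N(t)=k) = (lambda*t)^k * exp(-lambda*t) / k!
lambda*t = 24
= 24^3 * exp(-24) / 3!
= 13824 * 3.7751e-11 / 6
= 8.6979e-08

8.6979e-08


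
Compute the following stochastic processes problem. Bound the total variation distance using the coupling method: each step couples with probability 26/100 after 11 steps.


TV distance bound <= (1-delta)^n
= (1 - 0.2600)^11
= 0.7400^11
= 0.0364

0.0364


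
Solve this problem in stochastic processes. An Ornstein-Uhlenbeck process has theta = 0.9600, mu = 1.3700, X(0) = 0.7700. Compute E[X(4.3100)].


E[X(t)] = mu + (X(0) - mu)*exp(-theta*t)
= 1.3700 + (0.7700 - 1.3700)*exp(-0.9600*4.3100)
= 1.3700 + -0.6000 * 0.0160
= 1.3604

1.3604


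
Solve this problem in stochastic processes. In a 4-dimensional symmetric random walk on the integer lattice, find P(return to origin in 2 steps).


P(return in 2 steps) = P(reverse first step) = 1/(2d)
= 1/8
= 0.1250

0.1250


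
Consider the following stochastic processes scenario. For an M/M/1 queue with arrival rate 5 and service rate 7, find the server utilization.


rho = lambda/mu
= 5/7
= 0.7143

0.7143


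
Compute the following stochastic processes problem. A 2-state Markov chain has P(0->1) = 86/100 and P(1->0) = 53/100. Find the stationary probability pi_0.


Stationary distribution: pi_0 = p10/(p01+p10), pi_1 = p01/(p01+p10)
p01 = 0.8600, p10 = 0.5300
pi_0 = 0.3813

0.3813


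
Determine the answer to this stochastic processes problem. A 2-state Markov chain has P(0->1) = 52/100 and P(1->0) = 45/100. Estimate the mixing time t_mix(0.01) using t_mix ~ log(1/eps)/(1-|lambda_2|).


lambda_2 = |1 - p01 - p10| = |1 - 0.5200 - 0.4500| = 0.0300
t_mix ~ log(1/eps)/(1 - |lambda_2|)
= log(100)/(1 - 0.0300) = 4.6052/0.9700
= 4.7476

4.7476


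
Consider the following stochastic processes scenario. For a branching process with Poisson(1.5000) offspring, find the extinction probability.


Since mu = 1.5000 > 1, extinction prob q < 1.
Solve s = exp(mu*(s-1)) iteratively.
q = 0.4172

0.4172


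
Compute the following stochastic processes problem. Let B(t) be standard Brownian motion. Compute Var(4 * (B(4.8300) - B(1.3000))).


Var(alpha*(B(t)-B(s))) = alpha^2 * (t-s)
= 4^2 * (4.8300 - 1.3000)
= 16 * 3.5300
= 56.4800

56.4800


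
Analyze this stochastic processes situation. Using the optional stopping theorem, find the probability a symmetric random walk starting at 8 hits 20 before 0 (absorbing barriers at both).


By optional stopping theorem: E(M at tau) = M(0) = 8
P(hit 20)*20 + P(hit 0)*0 = 8
P(hit 20) = (8 - 0)/(20 - 0) = 2/5 = 0.4000

0.4000


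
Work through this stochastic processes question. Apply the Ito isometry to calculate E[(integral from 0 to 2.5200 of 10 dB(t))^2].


By Ito isometry: E[(int f dB)^2] = int f^2 dt
= 10^2 * 2.5200
= 100 * 2.5200 = 252.0000

252.0000


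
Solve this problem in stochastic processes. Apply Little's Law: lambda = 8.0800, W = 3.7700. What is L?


Little's Law: L = lambda * W
= 8.0800 * 3.7700
= 30.4616

30.4616


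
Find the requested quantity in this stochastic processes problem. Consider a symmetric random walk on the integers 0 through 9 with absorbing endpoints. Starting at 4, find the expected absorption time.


For symmetric RW on 0,...,N with absorbing barriers, E(i) = i*(N-i)
E(4) = 4 * 5 = 20

20


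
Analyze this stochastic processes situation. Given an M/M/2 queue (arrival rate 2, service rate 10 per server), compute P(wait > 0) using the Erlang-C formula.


a = lambda/mu = 0.2000
rho = a/c = 0.1000
Erlang-C formula applied:
C(c,a) = 0.0182

0.0182


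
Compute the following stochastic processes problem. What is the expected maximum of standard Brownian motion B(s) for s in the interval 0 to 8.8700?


E(max B(s)) = sqrt(2t/pi)
= sqrt(2*8.8700/pi)
= sqrt(5.6468)
= 2.3763

2.3763


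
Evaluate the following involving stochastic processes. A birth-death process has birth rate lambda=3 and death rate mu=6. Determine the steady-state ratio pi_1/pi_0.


For birth-death process, pi_n/pi_0 = (lambda/mu)^n
= (3/6)^1
= 0.5000

0.5000


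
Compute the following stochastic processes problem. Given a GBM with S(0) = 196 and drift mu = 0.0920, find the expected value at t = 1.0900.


E[S(t)] = S(0) * exp(mu * t)
= 196 * exp(0.0920 * 1.0900)
= 196 * 1.1055
= 216.6742

216.6742


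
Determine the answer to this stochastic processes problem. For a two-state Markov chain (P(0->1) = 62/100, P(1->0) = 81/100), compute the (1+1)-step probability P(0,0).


P^2 = P^1 * P^1
Computing via matrix multiplication of the transition matrix.
Entry (0,0) of P^2 = 0.6466

0.6466


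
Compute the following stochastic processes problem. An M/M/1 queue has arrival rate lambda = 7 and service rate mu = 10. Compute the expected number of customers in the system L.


rho = 7/10 = 0.7000
L = rho/(1-rho)
= 0.7000/0.3000
= 2.3333

2.3333


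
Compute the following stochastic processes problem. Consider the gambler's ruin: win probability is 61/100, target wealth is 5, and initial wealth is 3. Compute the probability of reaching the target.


Gambler's ruin formula:
r = q/p = 0.3900/0.6100 = 0.6393
P(win) = (1 - r^i)/(1 - r^N)
= (1 - 0.6393^3)/(1 - 0.6393^5)
= 0.8270

0.8270


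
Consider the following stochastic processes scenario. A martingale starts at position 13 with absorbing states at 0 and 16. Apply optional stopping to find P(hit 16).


By optional stopping theorem: E(M at tau) = M(0) = 13
P(hit 16)*16 + P(hit 0)*0 = 13
P(hit 16) = (13 - 0)/(16 - 0) = 13/16 = 0.8125

0.8125


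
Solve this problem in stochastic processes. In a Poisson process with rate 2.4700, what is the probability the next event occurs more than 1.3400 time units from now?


P(X > t) = exp(-lambda * t)
= exp(-2.4700 * 1.3400)
= exp(-3.3098) = 0.0365

0.0365


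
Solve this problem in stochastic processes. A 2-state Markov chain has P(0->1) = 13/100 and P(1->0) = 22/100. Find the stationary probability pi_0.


Stationary distribution: pi_0 = p10/(p01+p10), pi_1 = p01/(p01+p10)
p01 = 0.1300, p10 = 0.2200
pi_0 = 0.6286

0.6286


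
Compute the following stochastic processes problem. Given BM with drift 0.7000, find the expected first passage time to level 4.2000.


Expected first passage time = a/mu
= 4.2000/0.7000
= 6.0000

6.0000


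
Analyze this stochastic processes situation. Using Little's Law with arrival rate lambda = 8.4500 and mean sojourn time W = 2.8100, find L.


Little's Law: L = lambda * W
= 8.4500 * 2.8100
= 23.7445

23.7445


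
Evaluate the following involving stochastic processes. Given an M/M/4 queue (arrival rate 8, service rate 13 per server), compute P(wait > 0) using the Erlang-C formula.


a = lambda/mu = 0.6154
rho = a/c = 0.1538
Erlang-C formula applied:
C(c,a) = 0.0038

0.0038


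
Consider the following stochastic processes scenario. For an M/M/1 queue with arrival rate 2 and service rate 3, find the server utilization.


rho = lambda/mu
= 2/3
= 0.6667

0.6667


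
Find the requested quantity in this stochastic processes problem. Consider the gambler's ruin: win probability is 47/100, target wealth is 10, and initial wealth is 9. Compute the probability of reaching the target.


Gambler's ruin formula:
r = q/p = 0.5300/0.4700 = 1.1277
P(win) = (1 - r^i)/(1 - r^N)
= (1 - 1.1277^9)/(1 - 1.1277^10)
= 0.8381

0.8381


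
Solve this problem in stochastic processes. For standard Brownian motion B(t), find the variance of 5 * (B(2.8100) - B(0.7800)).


Var(alpha*(B(t)-B(s))) = alpha^2 * (t-s)
= 5^2 * (2.8100 - 0.7800)
= 25 * 2.0300
= 50.7500

50.7500


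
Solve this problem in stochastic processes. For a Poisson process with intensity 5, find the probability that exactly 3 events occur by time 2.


P(N(t)=k) = (lambda*t)^k * exp(-lambda*t) / k!
lambda*t = 10
= 10^3 * exp(-10) / 3!
= 1000 * 4.5400e-05 / 6
= 0.0076

0.0076


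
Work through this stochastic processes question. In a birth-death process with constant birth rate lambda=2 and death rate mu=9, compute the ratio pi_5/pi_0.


For birth-death process, pi_n/pi_0 = (lambda/mu)^n
= (2/9)^5
= 5.4192e-04

5.4192e-04


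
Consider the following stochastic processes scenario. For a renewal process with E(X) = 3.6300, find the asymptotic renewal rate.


Long-run renewal rate = 1/E(X)
= 1/3.6300
= 0.2755

0.2755


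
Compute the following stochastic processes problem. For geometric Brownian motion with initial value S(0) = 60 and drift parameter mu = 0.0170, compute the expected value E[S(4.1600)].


E[S(t)] = S(0) * exp(mu * t)
= 60 * exp(0.0170 * 4.1600)
= 60 * 1.0733
= 64.3968

64.3968


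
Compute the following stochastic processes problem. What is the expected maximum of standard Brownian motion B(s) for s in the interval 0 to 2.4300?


E(max B(s)) = sqrt(2t/pi)
= sqrt(2*2.4300/pi)
= sqrt(1.5470)
= 1.2438

1.2438


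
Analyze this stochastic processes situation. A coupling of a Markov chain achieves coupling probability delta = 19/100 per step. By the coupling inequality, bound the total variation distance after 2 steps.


TV distance bound <= (1-delta)^n
= (1 - 0.1900)^2
= 0.8100^2
= 0.6561

0.6561


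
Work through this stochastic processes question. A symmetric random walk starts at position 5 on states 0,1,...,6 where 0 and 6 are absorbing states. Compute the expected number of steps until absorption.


For symmetric RW on 0,...,N with absorbing barriers, E(i) = i*(N-i)
E(5) = 5 * 1 = 5

5


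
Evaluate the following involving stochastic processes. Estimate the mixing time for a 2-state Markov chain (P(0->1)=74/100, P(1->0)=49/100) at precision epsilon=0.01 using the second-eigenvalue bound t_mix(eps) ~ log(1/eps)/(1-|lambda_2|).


lambda_2 = |1 - p01 - p10| = |1 - 0.7400 - 0.4900| = 0.2300
t_mix ~ log(1/eps)/(1 - |lambda_2|)
= log(100)/(1 - 0.2300) = 4.6052/0.7700
= 5.9807

5.9807


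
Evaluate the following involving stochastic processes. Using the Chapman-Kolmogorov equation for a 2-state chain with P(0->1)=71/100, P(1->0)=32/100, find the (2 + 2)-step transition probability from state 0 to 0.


P^4 = P^2 * P^2
Computing via matrix multiplication of the transition matrix.
Entry (0,0) of P^4 = 0.3107

0.3107


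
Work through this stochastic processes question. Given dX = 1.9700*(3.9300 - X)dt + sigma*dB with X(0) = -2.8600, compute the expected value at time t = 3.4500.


E[X(t)] = mu + (X(0) - mu)*exp(-theta*t)
= 3.9300 + (-2.8600 - 3.9300)*exp(-1.9700*3.4500)
= 3.9300 + -6.7900 * 0.0011
= 3.9224

3.9224


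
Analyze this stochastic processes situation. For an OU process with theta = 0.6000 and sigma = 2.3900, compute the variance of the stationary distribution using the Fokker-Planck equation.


Stationary variance = sigma^2 / (2*theta)
= 2.3900^2 / (2*0.6000)
= 5.7121 / 1.2000
= 4.7601

4.7601


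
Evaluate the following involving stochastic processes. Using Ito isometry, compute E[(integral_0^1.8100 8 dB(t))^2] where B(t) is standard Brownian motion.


By Ito isometry: E[(int f dB)^2] = int f^2 dt
= 8^2 * 1.8100
= 64 * 1.8100 = 115.8400

115.8400


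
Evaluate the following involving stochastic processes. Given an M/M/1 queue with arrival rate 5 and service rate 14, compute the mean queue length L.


rho = 5/14 = 0.3571
L = rho/(1-rho)
= 0.3571/0.6429
= 0.5556

0.5556


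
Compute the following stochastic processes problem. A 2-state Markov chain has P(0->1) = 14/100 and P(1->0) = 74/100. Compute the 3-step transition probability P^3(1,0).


Computing P^3 by matrix multiplication.
P = [[0.8600, 0.1400], [0.7400, 0.2600]]
After raising P to the power 3:
P^3(1,0) = 0.8395

0.8395


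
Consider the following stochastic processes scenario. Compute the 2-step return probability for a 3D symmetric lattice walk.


P(return in 2 steps) = P(reverse first step) = 1/(2d)
= 1/6
= 0.1667

0.1667


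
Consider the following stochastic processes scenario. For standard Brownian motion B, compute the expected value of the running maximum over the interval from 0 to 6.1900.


E(max B(s)) = sqrt(2t/pi)
= sqrt(2*6.1900/pi)
= sqrt(3.9407)
= 1.9851

1.9851


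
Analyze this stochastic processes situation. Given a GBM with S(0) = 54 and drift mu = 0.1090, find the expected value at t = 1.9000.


E[S(t)] = S(0) * exp(mu * t)
= 54 * exp(0.1090 * 1.9000)
= 54 * 1.2301
= 66.4257

66.4257


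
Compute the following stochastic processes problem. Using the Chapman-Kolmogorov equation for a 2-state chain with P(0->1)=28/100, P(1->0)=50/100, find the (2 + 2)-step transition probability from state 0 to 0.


P^4 = P^2 * P^2
Computing via matrix multiplication of the transition matrix.
Entry (0,0) of P^4 = 0.6419

0.6419


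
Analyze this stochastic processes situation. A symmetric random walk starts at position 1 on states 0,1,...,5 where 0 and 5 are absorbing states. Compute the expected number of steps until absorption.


For symmetric RW on 0,...,N with absorbing barriers, E(i) = i*(N-i)
E(1) = 1 * 4 = 4

4


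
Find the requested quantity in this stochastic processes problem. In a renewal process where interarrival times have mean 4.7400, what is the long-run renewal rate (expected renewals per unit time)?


Long-run renewal rate = 1/E(X)
= 1/4.7400
= 0.2110

0.2110


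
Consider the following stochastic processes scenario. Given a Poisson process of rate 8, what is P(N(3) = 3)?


P(N(t)=k) = (lambda*t)^k * exp(-lambda*t) / k!
lambda*t = 24
= 24^3 * exp(-24) / 3!
= 13824 * 3.7751e-11 / 6
= 8.6979e-08

8.6979e-08


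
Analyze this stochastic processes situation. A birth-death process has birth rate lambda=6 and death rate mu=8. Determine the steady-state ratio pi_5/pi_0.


For birth-death process, pi_n/pi_0 = (lambda/mu)^n
= (6/8)^5
= 0.2373

0.2373


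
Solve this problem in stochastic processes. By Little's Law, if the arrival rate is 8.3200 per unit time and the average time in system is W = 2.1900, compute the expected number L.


Little's Law: L = lambda * W
= 8.3200 * 2.1900
= 18.2208

18.2208


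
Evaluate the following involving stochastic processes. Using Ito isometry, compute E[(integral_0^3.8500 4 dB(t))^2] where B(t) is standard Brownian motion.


By Ito isometry: E[(int f dB)^2] = int f^2 dt
= 4^2 * 3.8500
= 16 * 3.8500 = 61.6000

61.6000


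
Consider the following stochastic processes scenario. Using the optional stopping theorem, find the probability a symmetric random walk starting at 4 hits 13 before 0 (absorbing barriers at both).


By optional stopping theorem: E(M at tau) = M(0) = 4
P(hit 13)*13 + P(hit 0)*0 = 4
P(hit 13) = (4 - 0)/(13 - 0) = 4/13 = 0.3077

0.3077


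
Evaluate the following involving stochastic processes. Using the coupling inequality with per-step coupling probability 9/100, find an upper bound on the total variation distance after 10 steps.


TV distance bound <= (1-delta)^n
= (1 - 0.0900)^10
= 0.9100^10
= 0.3894

0.3894


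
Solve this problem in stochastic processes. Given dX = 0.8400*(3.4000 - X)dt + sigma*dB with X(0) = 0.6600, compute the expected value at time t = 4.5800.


E[X(t)] = mu + (X(0) - mu)*exp(-theta*t)
= 3.4000 + (0.6600 - 3.4000)*exp(-0.8400*4.5800)
= 3.4000 + -2.7400 * 0.0213
= 3.3415

3.3415


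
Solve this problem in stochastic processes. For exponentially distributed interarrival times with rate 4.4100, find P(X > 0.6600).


P(X > t) = exp(-lambda * t)
= exp(-4.4100 * 0.6600)
= exp(-2.9106) = 0.0544

0.0544


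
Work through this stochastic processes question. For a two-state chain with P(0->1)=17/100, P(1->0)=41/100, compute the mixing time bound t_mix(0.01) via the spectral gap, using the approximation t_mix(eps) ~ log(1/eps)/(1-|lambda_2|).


lambda_2 = |1 - p01 - p10| = |1 - 0.1700 - 0.4100| = 0.4200
t_mix ~ log(1/eps)/(1 - |lambda_2|)
= log(100)/(1 - 0.4200) = 4.6052/0.5800
= 7.9399

7.9399


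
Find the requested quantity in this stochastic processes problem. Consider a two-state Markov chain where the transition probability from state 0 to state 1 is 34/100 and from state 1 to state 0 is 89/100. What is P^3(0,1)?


Computing P^3 by matrix multiplication.
P = [[0.6600, 0.3400], [0.8900, 0.1100]]
After raising P to the power 3:
P^3(0,1) = 0.2798

0.2798


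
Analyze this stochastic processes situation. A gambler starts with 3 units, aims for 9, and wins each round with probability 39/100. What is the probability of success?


Gambler's ruin formula:
r = q/p = 0.6100/0.3900 = 1.5641
P(win) = (1 - r^i)/(1 - r^N)
= (1 - 1.5641^3)/(1 - 1.5641^9)
= 0.0514

0.0514


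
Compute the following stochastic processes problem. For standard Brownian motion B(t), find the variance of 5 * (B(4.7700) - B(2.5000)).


Var(alpha*(B(t)-B(s))) = alpha^2 * (t-s)
= 5^2 * (4.7700 - 2.5000)
= 25 * 2.2700
= 56.7500

56.7500


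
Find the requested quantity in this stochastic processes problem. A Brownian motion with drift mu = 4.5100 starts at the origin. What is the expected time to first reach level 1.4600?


Expected first passage time = a/mu
= 1.4600/4.5100
= 0.3237

0.3237


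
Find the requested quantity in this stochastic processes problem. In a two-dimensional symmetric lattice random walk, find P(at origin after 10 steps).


P = C(10,5)^2 / 4^10
= 252^2 / 1048576
= 63504 / 1048576
= 0.0606

0.0606


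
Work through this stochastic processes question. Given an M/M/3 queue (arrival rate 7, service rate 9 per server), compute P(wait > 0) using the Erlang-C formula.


a = lambda/mu = 0.7778
rho = a/c = 0.2593
Erlang-C formula applied:
C(c,a) = 0.0484

0.0484


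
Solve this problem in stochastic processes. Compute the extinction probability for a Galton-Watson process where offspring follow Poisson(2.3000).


Since mu = 2.3000 > 1, extinction prob q < 1.
Solve s = exp(mu*(s-1)) iteratively.
q = 0.1376

0.1376


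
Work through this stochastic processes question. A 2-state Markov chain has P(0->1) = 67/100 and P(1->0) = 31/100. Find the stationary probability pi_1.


Stationary distribution: pi_0 = p10/(p01+p10), pi_1 = p01/(p01+p10)
p01 = 0.6700, p10 = 0.3100
pi_1 = 0.6837

0.6837


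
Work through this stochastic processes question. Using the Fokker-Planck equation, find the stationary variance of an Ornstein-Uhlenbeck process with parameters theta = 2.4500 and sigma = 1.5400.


Stationary variance = sigma^2 / (2*theta)
= 1.5400^2 / (2*2.4500)
= 2.3716 / 4.9000
= 0.4840

0.4840


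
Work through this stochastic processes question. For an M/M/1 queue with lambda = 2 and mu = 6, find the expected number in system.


rho = 2/6 = 0.3333
L = rho/(1-rho)
= 0.3333/0.6667
= 0.5000

0.5000


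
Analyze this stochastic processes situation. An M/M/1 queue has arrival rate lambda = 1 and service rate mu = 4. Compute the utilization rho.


rho = lambda/mu
= 1/4
= 0.2500

0.2500


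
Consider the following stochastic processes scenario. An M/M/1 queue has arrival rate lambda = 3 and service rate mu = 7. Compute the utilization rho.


rho = lambda/mu
= 3/7
= 0.4286

0.4286


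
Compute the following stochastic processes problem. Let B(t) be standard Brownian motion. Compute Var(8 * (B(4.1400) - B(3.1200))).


Var(alpha*(B(t)-B(s))) = alpha^2 * (t-s)
= 8^2 * (4.1400 - 3.1200)
= 64 * 1.0200
= 65.2800

65.2800


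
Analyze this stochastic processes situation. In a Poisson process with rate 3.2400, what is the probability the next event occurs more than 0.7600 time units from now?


P(X > t) = exp(-lambda * t)
= exp(-3.2400 * 0.7600)
= exp(-2.4624) = 0.0852

0.0852


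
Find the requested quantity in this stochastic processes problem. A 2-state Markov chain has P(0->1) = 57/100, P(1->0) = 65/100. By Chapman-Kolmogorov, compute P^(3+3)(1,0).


P^6 = P^3 * P^3
Computing via matrix multiplication of the transition matrix.
Entry (1,0) of P^6 = 0.5327

0.5327


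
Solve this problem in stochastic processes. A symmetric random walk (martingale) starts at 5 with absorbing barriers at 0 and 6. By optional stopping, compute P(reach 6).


By optional stopping theorem: E(M at tau) = M(0) = 5
P(hit 6)*6 + P(hit 0)*0 = 5
P(hit 6) = (5 - 0)/(6 - 0) = 5/6 = 0.8333

0.8333


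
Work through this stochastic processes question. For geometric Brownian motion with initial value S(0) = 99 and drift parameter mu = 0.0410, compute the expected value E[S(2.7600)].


E[S(t)] = S(0) * exp(mu * t)
= 99 * exp(0.0410 * 2.7600)
= 99 * 1.1198
= 110.8613

110.8613


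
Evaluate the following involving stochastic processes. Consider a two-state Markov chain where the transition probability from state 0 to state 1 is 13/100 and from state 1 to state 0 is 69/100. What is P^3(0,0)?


Computing P^3 by matrix multiplication.
P = [[0.8700, 0.1300], [0.6900, 0.3100]]
After raising P to the power 3:
P^3(0,0) = 0.8424

0.8424


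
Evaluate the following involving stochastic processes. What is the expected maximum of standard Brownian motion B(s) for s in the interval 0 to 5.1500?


E(max B(s)) = sqrt(2t/pi)
= sqrt(2*5.1500/pi)
= sqrt(3.2786)
= 1.8107

1.8107


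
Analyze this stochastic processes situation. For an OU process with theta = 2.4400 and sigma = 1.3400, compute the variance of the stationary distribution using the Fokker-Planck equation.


Stationary variance = sigma^2 / (2*theta)
= 1.3400^2 / (2*2.4400)
= 1.7956 / 4.8800
= 0.3680

0.3680


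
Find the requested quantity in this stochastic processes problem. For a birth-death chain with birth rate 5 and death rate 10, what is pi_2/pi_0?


For birth-death process, pi_n/pi_0 = (lambda/mu)^n
= (5/10)^2
= 0.2500

0.2500


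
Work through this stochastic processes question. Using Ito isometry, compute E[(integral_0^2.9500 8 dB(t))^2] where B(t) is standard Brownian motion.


By Ito isometry: E[(int f dB)^2] = int f^2 dt
= 8^2 * 2.9500
= 64 * 2.9500 = 188.8000

188.8000


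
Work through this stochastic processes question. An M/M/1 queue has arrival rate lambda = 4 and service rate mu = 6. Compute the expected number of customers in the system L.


rho = 4/6 = 0.6667
L = rho/(1-rho)
= 0.6667/0.3333
= 2.0000

2.0000


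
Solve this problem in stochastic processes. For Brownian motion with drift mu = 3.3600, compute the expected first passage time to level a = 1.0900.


Expected first passage time = a/mu
= 1.0900/3.3600
= 0.3244

0.3244


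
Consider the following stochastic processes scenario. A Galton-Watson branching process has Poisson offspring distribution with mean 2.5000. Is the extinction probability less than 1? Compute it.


Since mu = 2.5000 > 1, extinction prob q < 1.
Solve s = exp(mu*(s-1)) iteratively.
q = 0.1074

0.1074


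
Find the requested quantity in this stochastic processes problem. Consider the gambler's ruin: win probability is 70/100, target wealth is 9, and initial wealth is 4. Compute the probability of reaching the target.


Gambler's ruin formula:
r = q/p = 0.3000/0.7000 = 0.4286
P(win) = (1 - r^i)/(1 - r^N)
= (1 - 0.4286^4)/(1 - 0.4286^9)
= 0.9667

0.9667


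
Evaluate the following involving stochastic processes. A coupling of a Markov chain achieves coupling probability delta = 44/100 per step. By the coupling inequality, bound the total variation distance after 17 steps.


TV distance bound <= (1-delta)^n
= (1 - 0.4400)^17
= 0.5600^17
= 5.2384e-05

5.2384e-05


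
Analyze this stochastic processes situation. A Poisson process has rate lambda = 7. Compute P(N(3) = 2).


P(N(t)=k) = (lambda*t)^k * exp(-lambda*t) / k!
lambda*t = 21
= 21^2 * exp(-21) / 2!
= 441 * 7.5826e-10 / 2
= 1.6720e-07

1.6720e-07


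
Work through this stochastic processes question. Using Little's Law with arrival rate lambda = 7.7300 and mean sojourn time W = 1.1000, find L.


Little's Law: L = lambda * W
= 7.7300 * 1.1000
= 8.5030

8.5030


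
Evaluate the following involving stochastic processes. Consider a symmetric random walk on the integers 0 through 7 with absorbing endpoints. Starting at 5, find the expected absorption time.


For symmetric RW on 0,...,N with absorbing barriers, E(i) = i*(N-i)
E(5) = 5 * 2 = 10

10


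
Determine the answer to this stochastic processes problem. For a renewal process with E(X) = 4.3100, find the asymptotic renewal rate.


Long-run renewal rate = 1/E(X)
= 1/4.3100
= 0.2320

0.2320


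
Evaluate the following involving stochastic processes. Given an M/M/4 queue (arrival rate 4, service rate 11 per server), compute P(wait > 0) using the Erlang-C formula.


a = lambda/mu = 0.3636
rho = a/c = 0.0909
Erlang-C formula applied:
C(c,a) = 5.5708e-04

5.5708e-04


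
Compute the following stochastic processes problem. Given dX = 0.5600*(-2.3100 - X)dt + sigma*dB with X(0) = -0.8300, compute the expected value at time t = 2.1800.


E[X(t)] = mu + (X(0) - mu)*exp(-theta*t)
= -2.3100 + (-0.8300 - -2.3100)*exp(-0.5600*2.1800)
= -2.3100 + 1.4800 * 0.2950
= -1.8734

-1.8734


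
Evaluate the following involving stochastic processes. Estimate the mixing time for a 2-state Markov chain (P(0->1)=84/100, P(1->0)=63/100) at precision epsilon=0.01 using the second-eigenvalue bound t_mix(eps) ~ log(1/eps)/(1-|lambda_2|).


lambda_2 = |1 - p01 - p10| = |1 - 0.8400 - 0.6300| = 0.4700
t_mix ~ log(1/eps)/(1 - |lambda_2|)
= log(100)/(1 - 0.4700) = 4.6052/0.5300
= 8.6890

8.6890


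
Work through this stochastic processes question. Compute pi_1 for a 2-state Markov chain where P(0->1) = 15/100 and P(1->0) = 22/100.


Stationary distribution: pi_0 = p10/(p01+p10), pi_1 = p01/(p01+p10)
p01 = 0.1500, p10 = 0.2200
pi_1 = 0.4054

0.4054


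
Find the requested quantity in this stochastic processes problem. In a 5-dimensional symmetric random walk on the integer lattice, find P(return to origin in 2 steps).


P(return in 2 steps) = P(reverse first step) = 1/(2d)
= 1/10
= 0.1000

0.1000


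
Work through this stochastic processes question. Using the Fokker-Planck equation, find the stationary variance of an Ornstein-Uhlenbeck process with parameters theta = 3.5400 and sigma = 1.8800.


Stationary variance = sigma^2 / (2*theta)
= 1.8800^2 / (2*3.5400)
= 3.5344 / 7.0800
= 0.4992

0.4992


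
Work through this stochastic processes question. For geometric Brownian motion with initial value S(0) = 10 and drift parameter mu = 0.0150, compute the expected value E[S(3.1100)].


E[S(t)] = S(0) * exp(mu * t)
= 10 * exp(0.0150 * 3.1100)
= 10 * 1.0478
= 10.4776

10.4776


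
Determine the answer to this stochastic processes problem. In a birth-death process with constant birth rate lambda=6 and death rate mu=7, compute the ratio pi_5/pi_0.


For birth-death process, pi_n/pi_0 = (lambda/mu)^n
= (6/7)^5
= 0.4627

0.4627


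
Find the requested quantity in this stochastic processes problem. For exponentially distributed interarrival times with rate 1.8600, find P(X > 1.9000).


P(X > t) = exp(-lambda * t)
= exp(-1.8600 * 1.9000)
= exp(-3.5340) = 0.0292

0.0292


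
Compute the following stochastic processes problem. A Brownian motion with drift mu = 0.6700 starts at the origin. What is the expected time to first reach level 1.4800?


Expected first passage time = a/mu
= 1.4800/0.6700
= 2.2090

2.2090


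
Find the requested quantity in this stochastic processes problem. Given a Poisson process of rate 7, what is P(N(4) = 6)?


P(N(t)=k) = (lambda*t)^k * exp(-lambda*t) / k!
lambda*t = 28
= 28^6 * exp(-28) / 6!
= 481890304 * 6.9144e-13 / 720
= 4.6278e-07

4.6278e-07


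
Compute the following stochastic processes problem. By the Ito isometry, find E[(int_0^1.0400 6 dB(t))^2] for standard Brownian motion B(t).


By Ito isometry: E[(int f dB)^2] = int f^2 dt
= 6^2 * 1.0400
= 36 * 1.0400 = 37.4400

37.4400


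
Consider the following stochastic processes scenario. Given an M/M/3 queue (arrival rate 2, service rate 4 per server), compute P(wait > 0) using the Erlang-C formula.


a = lambda/mu = 0.5000
rho = a/c = 0.1667
Erlang-C formula applied:
C(c,a) = 0.0152

0.0152


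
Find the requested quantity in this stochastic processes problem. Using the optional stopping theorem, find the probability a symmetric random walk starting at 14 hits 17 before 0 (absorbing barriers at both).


By optional stopping theorem: E(M at tau) = M(0) = 14
P(hit 17)*17 + P(hit 0)*0 = 14
P(hit 17) = (14 - 0)/(17 - 0) = 14/17 = 0.8235

0.8235


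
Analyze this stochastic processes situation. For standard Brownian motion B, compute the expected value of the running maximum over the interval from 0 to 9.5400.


E(max B(s)) = sqrt(2t/pi)
= sqrt(2*9.5400/pi)
= sqrt(6.0734)
= 2.4644

2.4644
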